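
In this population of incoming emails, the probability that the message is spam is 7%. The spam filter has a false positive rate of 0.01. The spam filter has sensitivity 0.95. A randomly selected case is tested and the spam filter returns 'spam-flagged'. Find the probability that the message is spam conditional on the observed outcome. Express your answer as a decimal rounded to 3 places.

P(H | E) ≈ 0.877

Write H for 'the message is spam'. Prior odds H:¬H = 0.07/0.93 = 0.075269. For the 'spam-flagged' outcome, the likelihood ratio is 0.95/0.01 = 95.000.
Posterior odds = 0.075269 × 95.000 = 7.1505, so P(H|E) = 7.1505/(1+7.1505) = 0.877.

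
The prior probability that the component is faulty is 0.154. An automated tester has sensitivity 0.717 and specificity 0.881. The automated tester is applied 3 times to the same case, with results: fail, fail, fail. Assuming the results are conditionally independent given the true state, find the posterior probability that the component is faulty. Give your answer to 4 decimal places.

With H the event that the component is faulty, the joint likelihood of the observed sequence is P(data|H) = 0.717·0.717·0.717 = 0.36860 and P(data|¬H) = 0.119·0.119·0.119 = 0.0016852.
Bayes: P(H|data) = 0.154·0.36860 / (0.154·0.36860 + 0.846·0.0016852) = 0.056765/0.058190 = 0.9755.

Posterior P(H) ≈ 0.9755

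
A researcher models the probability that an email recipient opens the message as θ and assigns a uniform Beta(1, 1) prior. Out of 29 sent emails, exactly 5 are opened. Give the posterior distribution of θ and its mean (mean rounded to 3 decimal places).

Posterior: Beta(6, 25); mean ≈ 0.194

Observing 5 successes and 24 failures updates Beta(1, 1) by adding the success and failure counts to the two shape parameters: α = 1+5 = 6, β = 1+24 = 25.
E[θ | data] = 6/(6+25) = 0.194.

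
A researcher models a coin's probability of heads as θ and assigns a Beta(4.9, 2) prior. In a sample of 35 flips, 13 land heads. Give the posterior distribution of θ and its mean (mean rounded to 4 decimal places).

Posterior: Beta(17.9, 24); mean ≈ 0.4272

The binomial likelihood is conjugate to the Beta prior: with 13 successes and 22 failures, the posterior is Beta(4.9+13, 2+22) = Beta(17.9, 24).
Posterior mean = α/(α+β) = 17.9/41.9 = 0.4272.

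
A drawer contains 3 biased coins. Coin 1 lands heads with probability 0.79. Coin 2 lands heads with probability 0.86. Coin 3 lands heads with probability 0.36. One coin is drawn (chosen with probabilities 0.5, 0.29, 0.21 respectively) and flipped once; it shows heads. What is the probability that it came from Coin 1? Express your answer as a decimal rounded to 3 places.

Posterior probability ≈ 0.549

P(heads|C1) = 0.79; P(heads|C2) = 0.86; P(heads|C3) = 0.36.
Prior × likelihood for each source: 0.5·0.79=0.3950, 0.29·0.86=0.2494, 0.21·0.36=0.07560. Summing gives P(heads) = 0.72000.
P(Coin 1 | heads) = 0.3950 / 0.72000 = 0.549.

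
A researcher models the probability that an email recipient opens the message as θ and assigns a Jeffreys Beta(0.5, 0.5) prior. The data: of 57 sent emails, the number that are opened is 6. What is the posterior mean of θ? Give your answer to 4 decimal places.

Posterior mean ≈ 0.1121

Observing 6 successes and 51 failures updates Beta(0.5, 0.5) by adding the success and failure counts to the two shape parameters: α = 0.5+6 = 6.5, β = 0.5+51 = 51.5.
Posterior mean = α/(α+β) = 6.5/58 = 0.1121.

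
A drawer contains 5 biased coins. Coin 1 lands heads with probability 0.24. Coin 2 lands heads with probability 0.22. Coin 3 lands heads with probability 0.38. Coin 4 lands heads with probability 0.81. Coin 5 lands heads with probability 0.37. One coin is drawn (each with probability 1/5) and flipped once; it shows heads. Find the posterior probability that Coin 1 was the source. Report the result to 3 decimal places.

Tabulate prior·likelihood by source: [1] prior 0.2, lik 0.24, product 0.04800; [2] prior 0.2, lik 0.22, product 0.04400; [3] prior 0.2, lik 0.38, product 0.07600; [4] prior 0.2, lik 0.81, product 0.1620; [5] prior 0.2, lik 0.37, product 0.07400.
Normalizing constant = 0.40400; the posterior for Coin 1 is its product over the sum, 0.04800/0.40400 = 0.119.

Posterior probability ≈ 0.119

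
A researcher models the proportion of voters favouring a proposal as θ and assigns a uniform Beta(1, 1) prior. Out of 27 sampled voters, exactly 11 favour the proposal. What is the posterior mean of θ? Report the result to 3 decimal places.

Posterior mean ≈ 0.414

Observing 11 successes and 16 failures updates Beta(1, 1) by adding the success and failure counts to the two shape parameters: α = 1+11 = 12, β = 1+16 = 17.
E[θ | data] = 12/(12+17) = 0.414.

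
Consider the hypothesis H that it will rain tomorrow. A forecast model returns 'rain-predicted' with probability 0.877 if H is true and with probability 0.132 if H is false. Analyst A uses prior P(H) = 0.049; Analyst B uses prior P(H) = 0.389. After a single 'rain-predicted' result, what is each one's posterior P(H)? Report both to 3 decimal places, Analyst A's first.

P('+'|H) = 0.877, P('+'|¬H) = 0.132.
Analyst A: numerator 0.877·0.049 = 0.042973; evidence = 0.042973+0.132·0.951 = 0.16851; posterior = 0.255.
Analyst B: numerator 0.877·0.389 = 0.34115; evidence = 0.34115+0.132·0.611 = 0.42180; posterior = 0.809.

Analyst A: 0.255; Analyst B: 0.809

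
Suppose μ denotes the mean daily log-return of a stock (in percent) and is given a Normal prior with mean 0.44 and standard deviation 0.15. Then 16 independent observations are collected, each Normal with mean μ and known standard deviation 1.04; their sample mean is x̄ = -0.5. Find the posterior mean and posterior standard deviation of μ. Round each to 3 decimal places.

Prior precision 1/τ₀² = 1/0.15² = 44.4444; data precision n/σ² = 16/1.04² = 14.7929.
Posterior precision = 44.4444 + 14.7929 = 59.2373, giving posterior SD = 1/√59.2373 = 0.130.
Posterior mean = (44.4444·0.44 + 14.7929·-0.5) / 59.2373 = 0.205.

Posterior mean ≈ 0.205; posterior SD ≈ 0.130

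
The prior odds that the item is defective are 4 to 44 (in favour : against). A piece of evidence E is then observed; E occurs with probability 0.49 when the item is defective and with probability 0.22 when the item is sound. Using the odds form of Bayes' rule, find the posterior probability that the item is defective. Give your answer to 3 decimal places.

Posterior probability ≈ 0.168

Prior odds = 4/44 = 0.090909. In log-odds, ln(0.090909) = -2.3979.
Add log likelihood ratio: ln(2.2273) = 0.80078.
Posterior log-odds = -1.5971, so posterior odds = exp(-1.5971) = 0.20248. Converting, P(H|E) = 0.20248/1.2025 = 0.168.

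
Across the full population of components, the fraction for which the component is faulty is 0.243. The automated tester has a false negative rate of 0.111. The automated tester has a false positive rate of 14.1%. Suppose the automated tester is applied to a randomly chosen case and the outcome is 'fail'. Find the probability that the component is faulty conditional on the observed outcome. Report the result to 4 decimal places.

Let H be the event that the component is faulty. P(H) = 0.243, so P(¬H) = 0.757. With E the 'fail' result, P(E|H) = 0.889 and P(E|¬H) = 0.141.
P(E) = 0.889·0.243 + 0.141·0.757 = 0.21603 + 0.10674 = 0.32276.
By Bayes' theorem, P(H|E) = 0.21603 / 0.32276 = 0.6693.

P(H | E) ≈ 0.6693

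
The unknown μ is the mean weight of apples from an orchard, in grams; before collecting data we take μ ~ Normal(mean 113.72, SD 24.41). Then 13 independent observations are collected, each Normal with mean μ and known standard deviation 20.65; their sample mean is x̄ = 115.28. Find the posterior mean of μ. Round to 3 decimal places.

Posterior mean ≈ 115.199

Prior precision 1/τ₀² = 1/24.41² = 0.00167828; data precision n/σ² = 13/20.65² = 0.0304862.
Posterior precision = 0.00167828 + 0.0304862 = 0.0321645.
Posterior mean = (0.00167828·113.72 + 0.0304862·115.28) / 0.0321645 = 115.199.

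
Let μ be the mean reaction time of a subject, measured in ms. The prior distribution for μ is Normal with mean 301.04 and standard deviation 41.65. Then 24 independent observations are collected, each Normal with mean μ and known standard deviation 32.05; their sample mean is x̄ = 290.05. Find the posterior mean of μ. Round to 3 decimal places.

Posterior mean ≈ 290.315

With known σ, the Normal prior is conjugate. Weight on the data is w = (n/σ²)/(n/σ² + 1/τ₀²) = 0.0233644/(0.0233644+0.00057646) = 0.97592.
Posterior mean = w·x̄ + (1−w)·μ₀ = 0.97592·290.05 + 0.024079·301.04 = 290.315.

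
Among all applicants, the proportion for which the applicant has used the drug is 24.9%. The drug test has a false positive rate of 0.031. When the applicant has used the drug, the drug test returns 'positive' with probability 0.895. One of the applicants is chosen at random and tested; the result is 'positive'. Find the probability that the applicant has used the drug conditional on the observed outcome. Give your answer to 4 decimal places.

Write H for 'the applicant has used the drug'. Prior odds H:¬H = 0.249/0.751 = 0.33156. For the 'positive' outcome, the likelihood ratio is 0.895/0.031 = 28.871.
Posterior odds = 0.33156 × 28.871 = 9.5724, so P(H|E) = 9.5724/(1+9.5724) = 0.9054.

P(H | E) ≈ 0.9054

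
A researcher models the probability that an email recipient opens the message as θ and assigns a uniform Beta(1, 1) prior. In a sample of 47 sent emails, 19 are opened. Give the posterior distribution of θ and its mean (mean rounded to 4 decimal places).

Observing 19 successes and 28 failures updates Beta(1, 1) by adding the success and failure counts to the two shape parameters: α = 1+19 = 20, β = 1+28 = 29.
E[θ | data] = 20/(20+29) = 0.4082.

Posterior: Beta(20, 29); mean ≈ 0.4082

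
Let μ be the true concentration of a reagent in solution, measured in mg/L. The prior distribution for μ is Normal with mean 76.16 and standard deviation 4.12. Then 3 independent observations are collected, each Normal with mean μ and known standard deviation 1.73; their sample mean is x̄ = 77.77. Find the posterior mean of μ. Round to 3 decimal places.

With known σ, the Normal prior is conjugate. Weight on the data is w = (n/σ²)/(n/σ² + 1/τ₀²) = 1.00237/(1.00237+0.0589122) = 0.94449.
Posterior mean = w·x̄ + (1−w)·μ₀ = 0.94449·77.77 + 0.055510·76.16 = 77.681.

Posterior mean ≈ 77.681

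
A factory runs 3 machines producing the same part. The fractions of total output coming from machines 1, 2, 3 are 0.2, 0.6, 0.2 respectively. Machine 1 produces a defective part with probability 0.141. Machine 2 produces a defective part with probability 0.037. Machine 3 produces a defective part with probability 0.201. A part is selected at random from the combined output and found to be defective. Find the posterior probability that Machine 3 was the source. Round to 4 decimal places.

Posterior probability ≈ 0.4437

P(defective|M1) = 0.141; P(defective|M2) = 0.037; P(defective|M3) = 0.201.
Prior × likelihood for each source: 0.2·0.141=0.02820, 0.6·0.037=0.02220, 0.2·0.201=0.04020. Summing gives P(defective) = 0.090600.
P(Machine 3 | defective) = 0.04020 / 0.090600 = 0.4437.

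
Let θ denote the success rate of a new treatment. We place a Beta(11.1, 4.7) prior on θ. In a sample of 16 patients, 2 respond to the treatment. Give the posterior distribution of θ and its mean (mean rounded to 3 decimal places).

The binomial likelihood is conjugate to the Beta prior: with 2 successes and 14 failures, the posterior is Beta(11.1+2, 4.7+14) = Beta(13.1, 18.7).
E[θ | data] = 13.1/(13.1+18.7) = 0.412.

Posterior: Beta(13.1, 18.7); mean ≈ 0.412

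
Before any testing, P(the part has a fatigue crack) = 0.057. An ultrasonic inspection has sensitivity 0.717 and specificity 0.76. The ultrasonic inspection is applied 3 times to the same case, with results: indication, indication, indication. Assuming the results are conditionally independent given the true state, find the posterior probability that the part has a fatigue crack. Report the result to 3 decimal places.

Posterior P(H) ≈ 0.617

Let H be the event that the part has a fatigue crack; start with P(H) = 0.057. P('indication'|H) = 0.717, P('indication'|¬H) = 0.24.
Update on result 1 ('indication'): P(H) ← 0.717·0.0570 / (0.717·0.0570 + 0.24·0.9430) = 0.040869/0.26719 = 0.1530.
Update on result 2 ('indication'): P(H) ← 0.717·0.1530 / (0.717·0.1530 + 0.24·0.8470) = 0.10967/0.31296 = 0.3504.
Update on result 3 ('indication'): P(H) ← 0.717·0.3504 / (0.717·0.3504 + 0.24·0.6496) = 0.25126/0.40716 = 0.6171.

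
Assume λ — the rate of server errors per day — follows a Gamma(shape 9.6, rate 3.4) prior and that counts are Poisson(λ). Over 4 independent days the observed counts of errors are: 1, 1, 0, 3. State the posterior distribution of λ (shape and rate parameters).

The Poisson likelihood adds the total count to the shape and the number of exposure periods to the rate. Here ∑xᵢ = 5 and n = 4, so shape 9.6→14.6 and rate 3.4→7.4.

Posterior: Gamma(shape=14.6, rate=7.4)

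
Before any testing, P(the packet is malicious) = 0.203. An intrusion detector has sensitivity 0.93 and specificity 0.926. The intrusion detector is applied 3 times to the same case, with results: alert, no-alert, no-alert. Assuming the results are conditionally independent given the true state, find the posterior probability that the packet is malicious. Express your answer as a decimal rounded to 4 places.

Let H be the event that the packet is malicious; start with P(H) = 0.203. P('alert'|H) = 0.93, P('alert'|¬H) = 0.074.
Update on result 1 ('alert'): P(H) ← 0.93·0.2030 / (0.93·0.2030 + 0.074·0.7970) = 0.18879/0.24777 = 0.7620.
Update on result 2 ('no-alert'): P(H) ← 0.07·0.7620 / (0.07·0.7620 + 0.926·0.2380) = 0.053337/0.27376 = 0.1948.
Update on result 3 ('no-alert'): P(H) ← 0.07·0.1948 / (0.07·0.1948 + 0.926·0.8052) = 0.013638/0.75922 = 0.0180.

Posterior P(H) ≈ 0.0180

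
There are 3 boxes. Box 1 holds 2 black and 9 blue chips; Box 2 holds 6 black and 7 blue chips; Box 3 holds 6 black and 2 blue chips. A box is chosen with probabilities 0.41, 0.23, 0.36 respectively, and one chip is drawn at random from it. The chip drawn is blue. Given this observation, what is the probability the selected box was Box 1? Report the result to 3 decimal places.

Posterior probability ≈ 0.611

Tabulate prior·likelihood by source: [1] prior 0.41, lik 0.8182, product 0.3355; [2] prior 0.23, lik 0.5385, product 0.1238; [3] prior 0.36, lik 0.25, product 0.09000.
Normalizing constant = 0.54930; the posterior for Box 1 is its product over the sum, 0.3355/0.54930 = 0.611.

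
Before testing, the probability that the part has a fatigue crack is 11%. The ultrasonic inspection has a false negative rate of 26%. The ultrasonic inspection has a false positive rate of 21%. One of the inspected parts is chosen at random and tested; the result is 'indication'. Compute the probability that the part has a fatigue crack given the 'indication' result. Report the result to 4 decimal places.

P(H | E) ≈ 0.3034

Write H for 'the part has a fatigue crack'. Prior odds H:¬H = 0.11/0.89 = 0.12360. For the 'indication' outcome, the likelihood ratio is 0.74/0.21 = 3.5238.
Posterior odds = 0.12360 × 3.5238 = 0.43553, so P(H|E) = 0.43553/(1+0.43553) = 0.3034.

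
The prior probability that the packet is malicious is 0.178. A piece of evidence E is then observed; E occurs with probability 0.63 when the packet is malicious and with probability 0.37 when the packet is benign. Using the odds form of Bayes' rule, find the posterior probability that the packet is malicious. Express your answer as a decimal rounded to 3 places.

Prior odds = 0.178/(1−0.178) = 0.21655. In log-odds, ln(0.21655) = -1.5300.
Add log likelihood ratio: ln(1.7027) = 0.53222.
Posterior log-odds = -0.99774, so posterior odds = exp(-0.99774) = 0.36871. Converting, P(H|E) = 0.36871/1.3687 = 0.269.

Posterior probability ≈ 0.269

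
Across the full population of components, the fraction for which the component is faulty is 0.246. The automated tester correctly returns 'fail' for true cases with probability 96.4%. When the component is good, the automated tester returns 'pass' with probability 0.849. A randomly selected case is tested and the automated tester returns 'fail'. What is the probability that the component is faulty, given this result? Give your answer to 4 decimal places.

Let H be the event that the component is faulty. P(H) = 0.246, so P(¬H) = 0.754. With E the 'fail' result, P(E|H) = 0.964 and P(E|¬H) = 0.151.
P(E) = 0.964·0.246 + 0.151·0.754 = 0.23714 + 0.11385 = 0.35100.
By Bayes' theorem, P(H|E) = 0.23714 / 0.35100 = 0.6756.

P(H | E) ≈ 0.6756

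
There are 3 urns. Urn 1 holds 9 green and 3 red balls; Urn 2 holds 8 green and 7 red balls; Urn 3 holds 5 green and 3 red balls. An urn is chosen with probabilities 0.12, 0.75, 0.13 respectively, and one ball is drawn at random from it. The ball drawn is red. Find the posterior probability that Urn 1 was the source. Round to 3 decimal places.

Tabulate prior·likelihood by source: [1] prior 0.12, lik 0.25, product 0.03000; [2] prior 0.75, lik 0.4667, product 0.3500; [3] prior 0.13, lik 0.375, product 0.04875.
Normalizing constant = 0.42875; the posterior for Urn 1 is its product over the sum, 0.03000/0.42875 = 0.070.

Posterior probability ≈ 0.070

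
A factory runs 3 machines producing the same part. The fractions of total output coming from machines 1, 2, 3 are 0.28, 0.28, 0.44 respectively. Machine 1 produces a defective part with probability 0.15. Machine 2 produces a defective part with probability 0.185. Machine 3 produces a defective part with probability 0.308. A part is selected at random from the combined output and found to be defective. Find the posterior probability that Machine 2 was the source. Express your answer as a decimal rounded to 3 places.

P(defective|M1) = 0.15; P(defective|M2) = 0.185; P(defective|M3) = 0.308.
Prior × likelihood for each source: 0.28·0.15=0.04200, 0.28·0.185=0.05180, 0.44·0.308=0.1355. Summing gives P(defective) = 0.22932.
P(Machine 2 | defective) = 0.05180 / 0.22932 = 0.226.

Posterior probability ≈ 0.226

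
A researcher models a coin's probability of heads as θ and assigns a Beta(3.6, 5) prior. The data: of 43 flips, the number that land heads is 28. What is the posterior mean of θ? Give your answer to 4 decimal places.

The binomial likelihood is conjugate to the Beta prior: with 28 successes and 15 failures, the posterior is Beta(3.6+28, 5+15) = Beta(31.6, 20).
E[θ | data] = 31.6/(31.6+20) = 0.6124.

Posterior mean ≈ 0.6124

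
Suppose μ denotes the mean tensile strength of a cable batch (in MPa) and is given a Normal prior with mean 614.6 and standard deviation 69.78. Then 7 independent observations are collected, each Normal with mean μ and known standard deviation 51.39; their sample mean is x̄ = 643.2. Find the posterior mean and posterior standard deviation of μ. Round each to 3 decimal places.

Posterior mean ≈ 641.143; posterior SD ≈ 18.712

With known σ, the Normal prior is conjugate. Weight on the data is w = (n/σ²)/(n/σ² + 1/τ₀²) = 0.00265058/(0.00265058+0.00020537) = 0.92809.
Posterior mean = w·x̄ + (1−w)·μ₀ = 0.92809·643.2 + 0.071910·614.6 = 641.143. Posterior variance = 1/(0.00265058+0.00020537) = 350.146, so SD = 18.712.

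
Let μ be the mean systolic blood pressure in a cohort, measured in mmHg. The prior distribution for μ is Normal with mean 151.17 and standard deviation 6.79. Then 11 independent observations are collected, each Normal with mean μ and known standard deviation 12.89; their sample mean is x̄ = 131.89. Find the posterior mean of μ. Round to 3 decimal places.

Posterior mean ≈ 136.648

With known σ, the Normal prior is conjugate. Weight on the data is w = (n/σ²)/(n/σ² + 1/τ₀²) = 0.0662044/(0.0662044+0.0216900) = 0.75323.
Posterior mean = w·x̄ + (1−w)·μ₀ = 0.75323·131.89 + 0.24677·151.17 = 136.648.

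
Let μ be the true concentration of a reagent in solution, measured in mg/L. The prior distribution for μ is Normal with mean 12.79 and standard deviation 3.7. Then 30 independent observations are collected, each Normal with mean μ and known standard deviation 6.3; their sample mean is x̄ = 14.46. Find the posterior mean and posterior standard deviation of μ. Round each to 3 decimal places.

With known σ, the Normal prior is conjugate. Weight on the data is w = (n/σ²)/(n/σ² + 1/τ₀²) = 0.755858/(0.755858+0.0730460) = 0.91188.
Posterior mean = w·x̄ + (1−w)·μ₀ = 0.91188·14.46 + 0.088124·12.79 = 14.313. Posterior variance = 1/(0.755858+0.0730460) = 1.20641, so SD = 1.098.

Posterior mean ≈ 14.313; posterior SD ≈ 1.098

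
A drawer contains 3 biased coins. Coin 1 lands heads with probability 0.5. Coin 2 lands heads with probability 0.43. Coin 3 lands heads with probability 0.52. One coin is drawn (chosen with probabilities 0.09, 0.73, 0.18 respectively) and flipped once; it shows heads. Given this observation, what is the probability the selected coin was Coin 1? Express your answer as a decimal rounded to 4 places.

Tabulate prior·likelihood by source: [1] prior 0.09, lik 0.5, product 0.04500; [2] prior 0.73, lik 0.43, product 0.3139; [3] prior 0.18, lik 0.52, product 0.09360.
Normalizing constant = 0.45250; the posterior for Coin 1 is its product over the sum, 0.04500/0.45250 = 0.0994.

Posterior probability ≈ 0.0994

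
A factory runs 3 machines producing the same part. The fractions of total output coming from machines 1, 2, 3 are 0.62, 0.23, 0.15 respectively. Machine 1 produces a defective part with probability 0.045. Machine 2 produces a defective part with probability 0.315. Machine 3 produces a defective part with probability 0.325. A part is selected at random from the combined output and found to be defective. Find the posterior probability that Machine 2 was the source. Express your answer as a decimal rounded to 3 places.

Posterior probability ≈ 0.486

Tabulate prior·likelihood by source: [1] prior 0.62, lik 0.045, product 0.02790; [2] prior 0.23, lik 0.315, product 0.07245; [3] prior 0.15, lik 0.325, product 0.04875.
Normalizing constant = 0.14910; the posterior for Machine 2 is its product over the sum, 0.07245/0.14910 = 0.486.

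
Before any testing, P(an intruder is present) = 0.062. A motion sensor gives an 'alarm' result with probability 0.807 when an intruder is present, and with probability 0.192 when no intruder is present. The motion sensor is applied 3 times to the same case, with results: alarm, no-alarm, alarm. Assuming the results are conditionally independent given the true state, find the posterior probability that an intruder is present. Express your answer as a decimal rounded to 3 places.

Let H be the event that an intruder is present; start with P(H) = 0.062. P('alarm'|H) = 0.807, P('alarm'|¬H) = 0.192.
Update on result 1 ('alarm'): P(H) ← 0.807·0.0620 / (0.807·0.0620 + 0.192·0.9380) = 0.050034/0.23013 = 0.2174.
Update on result 2 ('no-alarm'): P(H) ← 0.193·0.2174 / (0.193·0.2174 + 0.808·0.7826) = 0.041961/0.67429 = 0.0622.
Update on result 3 ('alarm'): P(H) ← 0.807·0.0622 / (0.807·0.0622 + 0.192·0.9378) = 0.050220/0.23027 = 0.2181.

Posterior P(H) ≈ 0.218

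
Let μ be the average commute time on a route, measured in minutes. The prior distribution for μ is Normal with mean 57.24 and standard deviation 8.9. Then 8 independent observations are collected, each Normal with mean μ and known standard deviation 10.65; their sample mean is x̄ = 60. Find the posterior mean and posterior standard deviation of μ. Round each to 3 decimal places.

With known σ, the Normal prior is conjugate. Weight on the data is w = (n/σ²)/(n/σ² + 1/τ₀²) = 0.0705327/(0.0705327+0.0126247) = 0.84818.
Posterior mean = w·x̄ + (1−w)·μ₀ = 0.84818·60 + 0.15182·57.24 = 59.581. Posterior variance = 1/(0.0705327+0.0126247) = 12.0254, so SD = 3.468.

Posterior mean ≈ 59.581; posterior SD ≈ 3.468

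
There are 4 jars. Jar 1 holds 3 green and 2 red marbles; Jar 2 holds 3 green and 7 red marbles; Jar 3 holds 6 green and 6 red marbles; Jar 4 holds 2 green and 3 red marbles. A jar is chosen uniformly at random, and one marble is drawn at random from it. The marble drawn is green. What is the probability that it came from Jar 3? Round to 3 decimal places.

P(green|Jar 1) = 0.6; P(green|Jar 2) = 0.3; P(green|Jar 3) = 0.5; P(green|Jar 4) = 0.4.
Prior × likelihood for each source: 0.25·0.6=0.1500, 0.25·0.3=0.07500, 0.25·0.5=0.1250, 0.25·0.4=0.1000. Summing gives P(green) = 0.45000.
P(Jar 3 | green) = 0.1250 / 0.45000 = 0.278.

Posterior probability ≈ 0.278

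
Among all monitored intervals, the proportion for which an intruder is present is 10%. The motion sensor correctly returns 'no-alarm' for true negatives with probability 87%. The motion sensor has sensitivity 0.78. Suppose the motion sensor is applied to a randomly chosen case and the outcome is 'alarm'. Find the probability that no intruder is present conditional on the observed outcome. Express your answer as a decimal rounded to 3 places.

P(¬H | E) ≈ 0.600

Let H be the event that an intruder is present. P(H) = 0.1, so P(¬H) = 0.9. With E the 'alarm' result, P(E|H) = 0.78 and P(E|¬H) = 0.13.
P(E) = 0.78·0.1 + 0.13·0.9 = 0.078000 + 0.11700 = 0.19500.
By Bayes' theorem, P(H|E) = 0.078000 / 0.19500 = 0.400. Hence P(¬H|E) = 1 − 0.400 = 0.600.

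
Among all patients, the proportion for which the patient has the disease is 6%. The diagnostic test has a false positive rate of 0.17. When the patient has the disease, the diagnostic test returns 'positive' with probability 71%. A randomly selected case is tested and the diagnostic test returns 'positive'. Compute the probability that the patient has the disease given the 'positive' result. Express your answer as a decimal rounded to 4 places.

Let H be the event that the patient has the disease. P(H) = 0.06, so P(¬H) = 0.94. With E the 'positive' result, P(E|H) = 0.71 and P(E|¬H) = 0.17.
P(E) = 0.71·0.06 + 0.17·0.94 = 0.042600 + 0.15980 = 0.20240.
By Bayes' theorem, P(H|E) = 0.042600 / 0.20240 = 0.2105.

P(H | E) ≈ 0.2105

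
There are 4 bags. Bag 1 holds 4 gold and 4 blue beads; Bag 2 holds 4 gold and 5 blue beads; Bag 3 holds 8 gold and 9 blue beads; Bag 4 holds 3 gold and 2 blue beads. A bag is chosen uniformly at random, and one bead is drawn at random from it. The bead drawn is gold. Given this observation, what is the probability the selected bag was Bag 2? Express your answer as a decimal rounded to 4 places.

P(gold|Bag 1) = 0.5; P(gold|Bag 2) = 0.4444; P(gold|Bag 3) = 0.4706; P(gold|Bag 4) = 0.6.
Prior × likelihood for each source: 0.25·0.5=0.1250, 0.25·0.4444=0.1111, 0.25·0.4706=0.1176, 0.25·0.6=0.1500. Summing gives P(gold) = 0.50376.
P(Bag 2 | gold) = 0.1111 / 0.50376 = 0.2206.

Posterior probability ≈ 0.2206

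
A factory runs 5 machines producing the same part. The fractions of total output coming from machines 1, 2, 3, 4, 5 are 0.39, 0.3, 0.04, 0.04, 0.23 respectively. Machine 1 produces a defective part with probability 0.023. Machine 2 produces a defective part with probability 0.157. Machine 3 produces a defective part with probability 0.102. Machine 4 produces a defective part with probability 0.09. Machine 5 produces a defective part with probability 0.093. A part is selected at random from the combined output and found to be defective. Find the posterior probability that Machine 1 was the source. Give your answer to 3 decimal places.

Tabulate prior·likelihood by source: [1] prior 0.39, lik 0.023, product 0.008970; [2] prior 0.3, lik 0.157, product 0.04710; [3] prior 0.04, lik 0.102, product 0.004080; [4] prior 0.04, lik 0.09, product 0.003600; [5] prior 0.23, lik 0.093, product 0.02139.
Normalizing constant = 0.085140; the posterior for Machine 1 is its product over the sum, 0.008970/0.085140 = 0.105.

Posterior probability ≈ 0.105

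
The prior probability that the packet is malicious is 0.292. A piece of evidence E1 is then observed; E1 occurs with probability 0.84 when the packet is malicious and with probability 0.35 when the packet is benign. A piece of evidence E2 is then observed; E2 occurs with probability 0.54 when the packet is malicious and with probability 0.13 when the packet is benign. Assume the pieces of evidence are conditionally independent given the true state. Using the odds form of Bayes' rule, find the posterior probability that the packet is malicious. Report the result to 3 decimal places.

Prior odds = 0.292/(1−0.292) = 0.41243.
Likelihood ratio for E1 = 0.84/0.35 = 2.4000.
Likelihood ratio for E2 = 0.54/0.13 = 4.1538.
Posterior odds = prior odds × LR₁ × LR₂ = 4.1116.
Posterior probability = odds/(1+odds) = 4.1116/5.1116 = 0.804.

Posterior probability ≈ 0.804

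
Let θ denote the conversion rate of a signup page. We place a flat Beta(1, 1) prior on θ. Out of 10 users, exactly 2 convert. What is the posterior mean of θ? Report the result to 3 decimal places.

Posterior mean ≈ 0.250

Observing 2 successes and 8 failures updates Beta(1, 1) by adding the success and failure counts to the two shape parameters: α = 1+2 = 3, β = 1+8 = 9.
Posterior mean = α/(α+β) = 3/12 = 0.250.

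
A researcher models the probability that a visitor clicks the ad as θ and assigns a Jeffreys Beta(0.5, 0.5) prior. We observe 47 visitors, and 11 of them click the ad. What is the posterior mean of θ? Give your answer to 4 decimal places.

The binomial likelihood is conjugate to the Beta prior: with 11 successes and 36 failures, the posterior is Beta(0.5+11, 0.5+36) = Beta(11.5, 36.5).
Posterior mean = α/(α+β) = 11.5/48 = 0.2396.

Posterior mean ≈ 0.2396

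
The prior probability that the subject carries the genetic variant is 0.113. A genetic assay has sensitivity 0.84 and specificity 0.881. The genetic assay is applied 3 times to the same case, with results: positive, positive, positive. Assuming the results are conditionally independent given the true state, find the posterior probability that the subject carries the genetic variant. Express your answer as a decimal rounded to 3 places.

Let H be the event that the subject carries the genetic variant; start with P(H) = 0.113. P('positive'|H) = 0.84, P('positive'|¬H) = 0.119.
Update on result 1 ('positive'): P(H) ← 0.84·0.1130 / (0.84·0.1130 + 0.119·0.8870) = 0.094920/0.20047 = 0.4735.
Update on result 2 ('positive'): P(H) ← 0.84·0.4735 / (0.84·0.4735 + 0.119·0.5265) = 0.39772/0.46038 = 0.8639.
Update on result 3 ('positive'): P(H) ← 0.84·0.8639 / (0.84·0.8639 + 0.119·0.1361) = 0.72568/0.74187 = 0.9782.

Posterior P(H) ≈ 0.978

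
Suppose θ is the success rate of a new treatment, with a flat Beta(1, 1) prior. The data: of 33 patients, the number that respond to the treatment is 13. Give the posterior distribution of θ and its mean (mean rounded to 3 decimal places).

The binomial likelihood is conjugate to the Beta prior: with 13 successes and 20 failures, the posterior is Beta(1+13, 1+20) = Beta(14, 21).
E[θ | data] = 14/(14+21) = 0.400.

Posterior: Beta(14, 21); mean ≈ 0.400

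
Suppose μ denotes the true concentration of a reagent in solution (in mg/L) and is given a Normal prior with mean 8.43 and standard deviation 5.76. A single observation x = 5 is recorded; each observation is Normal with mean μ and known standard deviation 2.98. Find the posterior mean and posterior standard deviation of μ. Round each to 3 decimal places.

With known σ, the Normal prior is conjugate. Weight on the data is w = (n/σ²)/(n/σ² + 1/τ₀²) = 0.112608/(0.112608+0.0301408) = 0.78885.
Posterior mean = w·x̄ + (1−w)·μ₀ = 0.78885·5 + 0.21115·8.43 = 5.724. Posterior variance = 1/(0.112608+0.0301408) = 7.00533, so SD = 2.647.

Posterior mean ≈ 5.724; posterior SD ≈ 2.647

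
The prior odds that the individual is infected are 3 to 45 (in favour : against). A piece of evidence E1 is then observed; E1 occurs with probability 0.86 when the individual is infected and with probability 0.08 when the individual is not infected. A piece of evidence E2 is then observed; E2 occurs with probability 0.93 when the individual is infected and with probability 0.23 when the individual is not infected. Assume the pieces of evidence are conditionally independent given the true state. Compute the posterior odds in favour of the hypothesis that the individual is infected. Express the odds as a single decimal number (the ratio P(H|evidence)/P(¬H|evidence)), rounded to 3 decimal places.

Prior odds = 3/45 = 0.066667.
Likelihood ratio for E1 = 0.86/0.08 = 10.750.
Likelihood ratio for E2 = 0.93/0.23 = 4.0435.
Posterior odds = prior odds × LR₁ × LR₂ = 2.8978.

Posterior odds ≈ 2.898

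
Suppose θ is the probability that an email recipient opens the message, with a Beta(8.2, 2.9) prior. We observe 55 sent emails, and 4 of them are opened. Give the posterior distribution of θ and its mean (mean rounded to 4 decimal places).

Posterior: Beta(12.2, 53.9); mean ≈ 0.1846

Observing 4 successes and 51 failures updates Beta(8.2, 2.9) by adding the success and failure counts to the two shape parameters: α = 8.2+4 = 12.2, β = 2.9+51 = 53.9.
Posterior mean = α/(α+β) = 12.2/66.1 = 0.1846.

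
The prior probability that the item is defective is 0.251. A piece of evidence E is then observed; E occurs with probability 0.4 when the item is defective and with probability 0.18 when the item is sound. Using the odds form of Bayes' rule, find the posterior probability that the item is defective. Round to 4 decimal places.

Posterior probability ≈ 0.4268

Prior odds = 0.251/(1−0.251) = 0.33511.
Likelihood ratio for E = 0.4/0.18 = 2.2222.
Posterior odds = prior odds × LR = 0.74470.
Posterior probability = odds/(1+odds) = 0.74470/1.7447 = 0.4268.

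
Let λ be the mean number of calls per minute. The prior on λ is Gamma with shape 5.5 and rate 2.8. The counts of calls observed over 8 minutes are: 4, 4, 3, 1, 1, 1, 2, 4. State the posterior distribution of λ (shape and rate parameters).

Posterior: Gamma(shape=25.5, rate=10.8)

The Poisson likelihood adds the total count to the shape and the number of exposure periods to the rate. Here ∑xᵢ = 20 and n = 8, so shape 5.5→25.5 and rate 2.8→10.8.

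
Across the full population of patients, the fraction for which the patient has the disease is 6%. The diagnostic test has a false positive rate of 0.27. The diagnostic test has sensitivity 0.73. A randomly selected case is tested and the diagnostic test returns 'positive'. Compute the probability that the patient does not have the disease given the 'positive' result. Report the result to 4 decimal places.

P(¬H | E) ≈ 0.8528

Write H for 'the patient has the disease'. Prior odds H:¬H = 0.06/0.94 = 0.063830. For the 'positive' outcome, the likelihood ratio is 0.73/0.27 = 2.7037.
Posterior odds = 0.063830 × 2.7037 = 0.17258, so P(H|E) = 0.17258/(1+0.17258) = 0.1472. Then P(¬H|E) = 1 − 0.1472 = 0.8528.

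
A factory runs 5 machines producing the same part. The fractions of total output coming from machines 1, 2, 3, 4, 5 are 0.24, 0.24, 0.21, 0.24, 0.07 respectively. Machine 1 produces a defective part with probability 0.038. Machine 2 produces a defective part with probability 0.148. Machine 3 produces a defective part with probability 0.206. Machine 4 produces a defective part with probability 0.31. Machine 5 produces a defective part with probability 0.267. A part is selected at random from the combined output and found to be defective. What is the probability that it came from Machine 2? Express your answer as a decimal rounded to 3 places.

Posterior probability ≈ 0.196

Tabulate prior·likelihood by source: [1] prior 0.24, lik 0.038, product 0.009120; [2] prior 0.24, lik 0.148, product 0.03552; [3] prior 0.21, lik 0.206, product 0.04326; [4] prior 0.24, lik 0.31, product 0.07440; [5] prior 0.07, lik 0.267, product 0.01869.
Normalizing constant = 0.18099; the posterior for Machine 2 is its product over the sum, 0.03552/0.18099 = 0.196.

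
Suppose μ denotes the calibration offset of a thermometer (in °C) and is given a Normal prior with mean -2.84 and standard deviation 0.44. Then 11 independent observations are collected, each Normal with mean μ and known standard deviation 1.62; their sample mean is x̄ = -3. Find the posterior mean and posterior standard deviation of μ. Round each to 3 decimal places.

Prior precision 1/τ₀² = 1/0.44² = 5.16529; data precision n/σ² = 11/1.62² = 4.19143.
Posterior precision = 5.16529 + 4.19143 = 9.35672, giving posterior SD = 1/√9.35672 = 0.327.
Posterior mean = (5.16529·-2.84 + 4.19143·-3) / 9.35672 = -2.912.

Posterior mean ≈ -2.912; posterior SD ≈ 0.327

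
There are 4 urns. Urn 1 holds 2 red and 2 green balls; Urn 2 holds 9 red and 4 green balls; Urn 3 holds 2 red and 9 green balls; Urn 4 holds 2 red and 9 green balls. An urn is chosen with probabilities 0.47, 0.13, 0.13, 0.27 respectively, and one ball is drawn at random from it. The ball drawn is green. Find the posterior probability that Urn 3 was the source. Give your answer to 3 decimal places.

P(green|Urn 1) = 0.5; P(green|Urn 2) = 0.3077; P(green|Urn 3) = 0.8182; P(green|Urn 4) = 0.8182.
Prior × likelihood for each source: 0.47·0.5=0.2350, 0.13·0.3077=0.04000, 0.13·0.8182=0.1064, 0.27·0.8182=0.2209. Summing gives P(green) = 0.60227.
P(Urn 3 | green) = 0.1064 / 0.60227 = 0.177.

Posterior probability ≈ 0.177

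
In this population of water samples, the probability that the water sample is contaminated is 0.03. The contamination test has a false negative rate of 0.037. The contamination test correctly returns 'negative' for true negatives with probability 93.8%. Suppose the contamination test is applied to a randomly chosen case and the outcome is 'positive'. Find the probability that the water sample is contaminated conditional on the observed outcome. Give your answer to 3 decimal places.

Let H be the event that the water sample is contaminated. P(H) = 0.03, so P(¬H) = 0.97. With E the 'positive' result, P(E|H) = 0.963 and P(E|¬H) = 0.062.
P(E) = 0.963·0.03 + 0.062·0.97 = 0.028890 + 0.060140 = 0.089030.
By Bayes' theorem, P(H|E) = 0.028890 / 0.089030 = 0.324.

P(H | E) ≈ 0.324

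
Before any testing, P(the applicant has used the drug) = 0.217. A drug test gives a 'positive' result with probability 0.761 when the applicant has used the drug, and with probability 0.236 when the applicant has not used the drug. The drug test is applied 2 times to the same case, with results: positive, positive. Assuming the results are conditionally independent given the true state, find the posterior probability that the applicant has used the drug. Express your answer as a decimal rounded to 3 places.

With H the event that the applicant has used the drug, the joint likelihood of the observed sequence is P(data|H) = 0.761·0.761 = 0.57912 and P(data|¬H) = 0.236·0.236 = 0.055696.
Bayes: P(H|data) = 0.217·0.57912 / (0.217·0.57912 + 0.783·0.055696) = 0.12567/0.16928 = 0.7424.

Posterior P(H) ≈ 0.742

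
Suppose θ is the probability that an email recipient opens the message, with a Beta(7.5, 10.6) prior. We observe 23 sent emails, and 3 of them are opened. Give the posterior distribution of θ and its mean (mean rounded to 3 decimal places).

Posterior: Beta(10.5, 30.6); mean ≈ 0.255

The binomial likelihood is conjugate to the Beta prior: with 3 successes and 20 failures, the posterior is Beta(7.5+3, 10.6+20) = Beta(10.5, 30.6).
E[θ | data] = 10.5/(10.5+30.6) = 0.255.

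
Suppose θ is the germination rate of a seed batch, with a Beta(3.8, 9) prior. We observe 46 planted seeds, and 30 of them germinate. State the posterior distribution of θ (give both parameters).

The binomial likelihood is conjugate to the Beta prior: with 30 successes and 16 failures, the posterior is Beta(3.8+30, 9+16) = Beta(33.8, 25).

Posterior: Beta(33.8, 25)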